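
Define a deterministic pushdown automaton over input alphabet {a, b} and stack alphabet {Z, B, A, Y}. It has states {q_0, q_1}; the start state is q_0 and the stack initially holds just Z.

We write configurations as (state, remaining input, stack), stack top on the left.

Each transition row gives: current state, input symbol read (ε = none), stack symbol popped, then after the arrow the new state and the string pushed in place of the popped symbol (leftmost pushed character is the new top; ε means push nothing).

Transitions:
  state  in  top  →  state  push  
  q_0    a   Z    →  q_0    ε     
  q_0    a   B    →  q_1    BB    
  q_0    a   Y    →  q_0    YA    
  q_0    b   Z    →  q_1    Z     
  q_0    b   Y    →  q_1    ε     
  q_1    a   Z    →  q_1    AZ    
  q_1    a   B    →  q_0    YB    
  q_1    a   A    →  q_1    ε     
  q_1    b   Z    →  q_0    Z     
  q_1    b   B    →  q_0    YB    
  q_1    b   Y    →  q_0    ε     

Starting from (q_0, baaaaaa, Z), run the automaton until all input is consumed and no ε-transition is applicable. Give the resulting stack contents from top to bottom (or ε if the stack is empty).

Z

(q_0, baaaaaa, Z) ⊢ (q_1, aaaaaa, Z) ⊢ (q_1, aaaaa, AZ) ⊢ (q_1, aaaa, Z) ⊢ (q_1, aaa, AZ) ⊢ (q_1, aa, Z) ⊢ (q_1, a, AZ) ⊢ (q_1, ε, Z)
All input consumed in state q_1 with stack Z.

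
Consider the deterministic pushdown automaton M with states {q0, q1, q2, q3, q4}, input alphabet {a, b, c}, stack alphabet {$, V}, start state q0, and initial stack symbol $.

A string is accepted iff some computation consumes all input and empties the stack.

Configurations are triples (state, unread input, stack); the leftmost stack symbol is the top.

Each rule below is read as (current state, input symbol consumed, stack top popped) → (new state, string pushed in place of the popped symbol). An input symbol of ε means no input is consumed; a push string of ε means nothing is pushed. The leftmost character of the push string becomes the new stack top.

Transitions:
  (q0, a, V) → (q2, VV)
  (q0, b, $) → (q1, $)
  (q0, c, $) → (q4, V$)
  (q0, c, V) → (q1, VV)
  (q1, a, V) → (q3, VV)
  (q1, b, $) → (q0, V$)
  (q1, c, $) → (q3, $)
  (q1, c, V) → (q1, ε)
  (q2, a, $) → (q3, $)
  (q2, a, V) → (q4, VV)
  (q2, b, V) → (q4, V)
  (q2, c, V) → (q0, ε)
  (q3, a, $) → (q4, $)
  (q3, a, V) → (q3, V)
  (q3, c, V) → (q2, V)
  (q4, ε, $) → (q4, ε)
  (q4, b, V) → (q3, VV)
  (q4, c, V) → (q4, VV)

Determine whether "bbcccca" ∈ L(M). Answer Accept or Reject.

Accept

(q0, bbcccca, $) ⊢ (q1, bcccca, $) ⊢ (q0, cccca, V$) ⊢ (q1, ccca, VV$) ⊢ (q1, cca, V$) ⊢ (q1, ca, $) ⊢ (q3, a, $) ⊢ (q4, ε, $) ⊢ (q4, ε, ε)
All input consumed and the stack is empty.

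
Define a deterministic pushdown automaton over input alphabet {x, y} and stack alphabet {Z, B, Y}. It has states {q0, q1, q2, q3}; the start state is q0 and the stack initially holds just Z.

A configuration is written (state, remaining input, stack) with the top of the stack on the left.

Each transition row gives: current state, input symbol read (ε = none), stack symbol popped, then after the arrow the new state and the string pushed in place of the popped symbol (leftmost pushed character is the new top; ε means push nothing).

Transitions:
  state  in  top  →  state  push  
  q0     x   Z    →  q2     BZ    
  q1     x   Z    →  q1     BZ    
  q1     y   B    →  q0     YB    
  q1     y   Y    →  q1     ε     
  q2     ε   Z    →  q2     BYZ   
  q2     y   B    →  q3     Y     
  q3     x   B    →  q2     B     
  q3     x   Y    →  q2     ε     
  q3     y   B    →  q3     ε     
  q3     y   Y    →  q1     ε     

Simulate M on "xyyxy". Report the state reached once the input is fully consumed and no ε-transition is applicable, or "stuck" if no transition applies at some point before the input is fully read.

q0

(q0, xyyxy, Z)
  read x, top Z: go to q2, push BZ → (q2, yyxy, BZ)
  read y, top B: go to q3, push Y → (q3, yxy, YZ)
  read y, top Y: go to q1, push ε → (q1, xy, Z)
  read x, top Z: go to q1, push BZ → (q1, y, BZ)
  read y, top B: go to q0, push YB → (q0, ε, YBZ)
All input consumed; M is in state q0.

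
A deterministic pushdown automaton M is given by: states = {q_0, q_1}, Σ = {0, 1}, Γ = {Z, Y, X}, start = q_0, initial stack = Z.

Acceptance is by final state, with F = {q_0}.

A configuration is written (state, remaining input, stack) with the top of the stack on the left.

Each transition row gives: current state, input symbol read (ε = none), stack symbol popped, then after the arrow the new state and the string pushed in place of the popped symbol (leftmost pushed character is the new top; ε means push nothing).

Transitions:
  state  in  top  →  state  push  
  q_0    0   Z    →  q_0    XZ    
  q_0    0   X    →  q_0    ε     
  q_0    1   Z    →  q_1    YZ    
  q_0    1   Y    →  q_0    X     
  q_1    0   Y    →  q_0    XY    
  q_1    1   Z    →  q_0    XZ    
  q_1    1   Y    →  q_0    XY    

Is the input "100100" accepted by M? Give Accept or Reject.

Accept

(q_0, 100100, Z)
  read 1, top Z: go to q_1, push YZ → (q_1, 00100, YZ)
  read 0, top Y: go to q_0, push XY → (q_0, 0100, XYZ)
  read 0, top X: go to q_0, push ε → (q_0, 100, YZ)
  read 1, top Y: go to q_0, push X → (q_0, 00, XZ)
  read 0, top X: go to q_0, push ε → (q_0, 0, Z)
  read 0, top Z: go to q_0, push XZ → (q_0, ε, XZ)
All input consumed; state q_0 ∈ F.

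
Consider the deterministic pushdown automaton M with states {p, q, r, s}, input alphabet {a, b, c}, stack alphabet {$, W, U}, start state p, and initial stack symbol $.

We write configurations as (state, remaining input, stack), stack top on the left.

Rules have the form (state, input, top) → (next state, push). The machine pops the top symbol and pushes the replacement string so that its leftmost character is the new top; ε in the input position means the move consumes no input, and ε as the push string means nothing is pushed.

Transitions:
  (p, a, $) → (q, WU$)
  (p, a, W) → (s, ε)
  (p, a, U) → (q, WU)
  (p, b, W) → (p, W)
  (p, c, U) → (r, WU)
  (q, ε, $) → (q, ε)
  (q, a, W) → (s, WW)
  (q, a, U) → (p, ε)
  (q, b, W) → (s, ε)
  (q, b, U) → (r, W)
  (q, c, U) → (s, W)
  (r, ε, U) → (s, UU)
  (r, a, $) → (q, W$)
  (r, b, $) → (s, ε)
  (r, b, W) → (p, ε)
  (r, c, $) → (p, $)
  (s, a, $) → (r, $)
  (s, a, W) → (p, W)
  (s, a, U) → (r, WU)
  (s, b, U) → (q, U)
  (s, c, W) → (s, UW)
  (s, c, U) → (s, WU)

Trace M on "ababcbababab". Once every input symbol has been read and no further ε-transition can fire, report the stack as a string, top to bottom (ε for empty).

U$

(p, ababcbababab, $)
  read a, top $: go to q, push WU$ → (q, babcbababab, WU$)
  read b, top W: go to s, push ε → (s, abcbababab, U$)
  read a, top U: go to r, push WU → (r, bcbababab, WU$)
  read b, top W: go to p, push ε → (p, cbababab, U$)
  read c, top U: go to r, push WU → (r, bababab, WU$)
  read b, top W: go to p, push ε → (p, ababab, U$)
  read a, top U: go to q, push WU → (q, babab, WU$)
  read b, top W: go to s, push ε → (s, abab, U$)
  read a, top U: go to r, push WU → (r, bab, WU$)
  read b, top W: go to p, push ε → (p, ab, U$)
  read a, top U: go to q, push WU → (q, b, WU$)
  read b, top W: go to s, push ε → (s, ε, U$)
All input consumed in state s with stack U$.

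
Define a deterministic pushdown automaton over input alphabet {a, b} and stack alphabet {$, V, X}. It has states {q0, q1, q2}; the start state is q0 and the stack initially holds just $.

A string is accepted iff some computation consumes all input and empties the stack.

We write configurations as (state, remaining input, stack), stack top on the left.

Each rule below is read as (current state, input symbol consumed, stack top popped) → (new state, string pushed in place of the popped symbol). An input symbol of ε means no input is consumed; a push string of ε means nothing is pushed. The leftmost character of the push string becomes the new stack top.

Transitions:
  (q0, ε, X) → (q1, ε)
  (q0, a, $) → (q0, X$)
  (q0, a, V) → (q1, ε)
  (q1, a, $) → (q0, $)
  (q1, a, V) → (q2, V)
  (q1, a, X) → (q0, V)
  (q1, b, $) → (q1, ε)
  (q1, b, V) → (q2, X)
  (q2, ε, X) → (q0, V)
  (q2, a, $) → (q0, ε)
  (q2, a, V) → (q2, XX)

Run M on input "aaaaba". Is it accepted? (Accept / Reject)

(q0, aaaaba, $) ⊢ (q0, aaaba, X$) ⊢ (q1, aaaba, $) ⊢ (q0, aaba, $) ⊢ (q0, aba, X$) ⊢ (q1, aba, $) ⊢ (q0, ba, $)
No transition applies at (q0, ba, $); input not fully consumed.

Reject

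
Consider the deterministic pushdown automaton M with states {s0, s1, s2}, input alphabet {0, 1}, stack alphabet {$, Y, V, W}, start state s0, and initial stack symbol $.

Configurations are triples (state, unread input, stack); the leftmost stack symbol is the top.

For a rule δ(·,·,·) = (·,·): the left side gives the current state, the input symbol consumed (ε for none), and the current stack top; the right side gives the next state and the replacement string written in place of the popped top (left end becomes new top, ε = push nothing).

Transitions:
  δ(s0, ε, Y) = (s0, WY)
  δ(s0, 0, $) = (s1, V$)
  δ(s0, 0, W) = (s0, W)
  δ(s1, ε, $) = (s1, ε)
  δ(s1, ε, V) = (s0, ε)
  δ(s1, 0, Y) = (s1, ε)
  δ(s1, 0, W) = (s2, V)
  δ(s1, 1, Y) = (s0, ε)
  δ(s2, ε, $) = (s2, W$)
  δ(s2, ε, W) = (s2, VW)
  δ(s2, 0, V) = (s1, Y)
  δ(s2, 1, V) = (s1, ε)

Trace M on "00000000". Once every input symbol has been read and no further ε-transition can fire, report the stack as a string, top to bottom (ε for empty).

(s0, 00000000, $) ⊢ (s1, 0000000, V$) ⊢ (s0, 0000000, $) ⊢ (s1, 000000, V$) ⊢ (s0, 000000, $) ⊢ (s1, 00000, V$) ⊢ (s0, 00000, $) ⊢ (s1, 0000, V$) ⊢ (s0, 0000, $) ⊢ (s1, 000, V$) ⊢ (s0, 000, $) ⊢ (s1, 00, V$) ⊢ (s0, 00, $) ⊢ (s1, 0, V$) ⊢ (s0, 0, $) ⊢ (s1, ε, V$) ⊢ (s0, ε, $)
All input consumed in state s0 with stack $.

$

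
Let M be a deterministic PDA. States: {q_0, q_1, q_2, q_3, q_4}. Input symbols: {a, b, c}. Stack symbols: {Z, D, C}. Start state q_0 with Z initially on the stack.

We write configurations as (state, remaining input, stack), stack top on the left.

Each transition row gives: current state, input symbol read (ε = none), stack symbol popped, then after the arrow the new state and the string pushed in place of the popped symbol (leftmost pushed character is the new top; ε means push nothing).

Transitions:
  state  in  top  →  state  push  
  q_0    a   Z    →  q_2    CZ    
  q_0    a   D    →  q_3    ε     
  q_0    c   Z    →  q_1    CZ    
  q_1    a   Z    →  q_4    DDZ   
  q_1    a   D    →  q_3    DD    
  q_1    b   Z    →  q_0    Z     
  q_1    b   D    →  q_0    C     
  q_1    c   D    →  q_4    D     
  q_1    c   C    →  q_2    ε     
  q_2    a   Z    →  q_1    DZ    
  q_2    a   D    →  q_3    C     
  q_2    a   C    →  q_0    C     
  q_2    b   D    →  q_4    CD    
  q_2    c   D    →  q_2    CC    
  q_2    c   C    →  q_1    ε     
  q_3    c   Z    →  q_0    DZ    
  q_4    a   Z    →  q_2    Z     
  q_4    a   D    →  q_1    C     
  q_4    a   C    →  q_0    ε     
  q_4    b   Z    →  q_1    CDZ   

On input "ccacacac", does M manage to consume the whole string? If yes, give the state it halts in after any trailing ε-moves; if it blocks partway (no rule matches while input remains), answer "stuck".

(q_0, ccacacac, Z)
  read c, top Z: go to q_1, push CZ → (q_1, cacacac, CZ)
  read c, top C: go to q_2, push ε → (q_2, acacac, Z)
  read a, top Z: go to q_1, push DZ → (q_1, cacac, DZ)
  read c, top D: go to q_4, push D → (q_4, acac, DZ)
  read a, top D: go to q_1, push C → (q_1, cac, CZ)
  read c, top C: go to q_2, push ε → (q_2, ac, Z)
  read a, top Z: go to q_1, push DZ → (q_1, c, DZ)
  read c, top D: go to q_4, push D → (q_4, ε, DZ)
All input consumed; M is in state q_4.

q_4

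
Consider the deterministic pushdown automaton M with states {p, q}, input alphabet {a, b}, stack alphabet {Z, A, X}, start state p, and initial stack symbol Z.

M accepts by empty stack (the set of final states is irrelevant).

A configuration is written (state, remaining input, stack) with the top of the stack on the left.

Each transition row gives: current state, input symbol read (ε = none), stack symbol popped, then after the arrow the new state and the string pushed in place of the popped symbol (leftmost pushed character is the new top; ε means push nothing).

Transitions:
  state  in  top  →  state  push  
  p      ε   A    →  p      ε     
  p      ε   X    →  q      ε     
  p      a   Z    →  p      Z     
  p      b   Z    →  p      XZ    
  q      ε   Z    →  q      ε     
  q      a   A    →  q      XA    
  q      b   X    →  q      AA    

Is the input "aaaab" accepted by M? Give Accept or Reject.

Accept

(p, aaaab, Z)
  read a, top Z: go to p, push Z → (p, aaab, Z)
  read a, top Z: go to p, push Z → (p, aab, Z)
  read a, top Z: go to p, push Z → (p, ab, Z)
  read a, top Z: go to p, push Z → (p, b, Z)
  read b, top Z: go to p, push XZ → (p, ε, XZ)
  ε-move, top X: go to q, push ε → (q, ε, Z)
  ε-move, top Z: go to q, push ε → (q, ε, ε)
All input consumed and the stack is empty.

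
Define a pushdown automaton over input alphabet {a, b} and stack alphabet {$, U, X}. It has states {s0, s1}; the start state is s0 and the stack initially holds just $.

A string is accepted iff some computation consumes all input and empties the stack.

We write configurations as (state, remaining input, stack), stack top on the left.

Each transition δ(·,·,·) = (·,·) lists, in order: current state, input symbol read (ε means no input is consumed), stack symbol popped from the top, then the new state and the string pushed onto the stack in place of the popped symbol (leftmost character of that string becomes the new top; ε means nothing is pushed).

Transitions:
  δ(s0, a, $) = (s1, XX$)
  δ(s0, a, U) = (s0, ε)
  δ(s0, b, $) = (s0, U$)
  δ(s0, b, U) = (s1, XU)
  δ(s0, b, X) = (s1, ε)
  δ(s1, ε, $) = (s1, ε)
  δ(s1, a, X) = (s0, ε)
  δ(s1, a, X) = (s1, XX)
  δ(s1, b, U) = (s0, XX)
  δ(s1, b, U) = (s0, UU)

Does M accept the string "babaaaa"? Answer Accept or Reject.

No computation consumes all input and empties the stack.

Reject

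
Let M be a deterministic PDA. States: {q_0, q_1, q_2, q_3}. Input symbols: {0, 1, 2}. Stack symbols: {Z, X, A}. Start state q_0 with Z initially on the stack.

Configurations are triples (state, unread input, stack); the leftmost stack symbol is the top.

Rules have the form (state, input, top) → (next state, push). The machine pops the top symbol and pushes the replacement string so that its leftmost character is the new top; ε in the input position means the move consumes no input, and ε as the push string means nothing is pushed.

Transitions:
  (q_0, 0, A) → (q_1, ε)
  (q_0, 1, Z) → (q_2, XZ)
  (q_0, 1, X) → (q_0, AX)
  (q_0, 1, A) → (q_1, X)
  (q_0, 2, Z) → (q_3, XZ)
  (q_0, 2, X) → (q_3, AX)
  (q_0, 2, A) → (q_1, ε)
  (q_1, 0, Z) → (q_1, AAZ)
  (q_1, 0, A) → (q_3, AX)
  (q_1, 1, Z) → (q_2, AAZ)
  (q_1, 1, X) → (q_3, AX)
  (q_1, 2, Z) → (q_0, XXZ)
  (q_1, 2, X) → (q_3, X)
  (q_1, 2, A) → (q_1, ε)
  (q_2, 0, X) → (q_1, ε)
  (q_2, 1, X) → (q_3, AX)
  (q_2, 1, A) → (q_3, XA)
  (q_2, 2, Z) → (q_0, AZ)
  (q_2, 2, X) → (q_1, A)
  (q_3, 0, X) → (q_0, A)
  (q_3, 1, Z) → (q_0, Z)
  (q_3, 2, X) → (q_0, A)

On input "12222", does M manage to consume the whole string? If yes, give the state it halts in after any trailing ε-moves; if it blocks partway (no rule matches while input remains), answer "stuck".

(q_0, 12222, Z) ⊢ (q_2, 2222, XZ) ⊢ (q_1, 222, AZ) ⊢ (q_1, 22, Z) ⊢ (q_0, 2, XXZ) ⊢ (q_3, ε, AXXZ)
All input consumed; M is in state q_3.

q_3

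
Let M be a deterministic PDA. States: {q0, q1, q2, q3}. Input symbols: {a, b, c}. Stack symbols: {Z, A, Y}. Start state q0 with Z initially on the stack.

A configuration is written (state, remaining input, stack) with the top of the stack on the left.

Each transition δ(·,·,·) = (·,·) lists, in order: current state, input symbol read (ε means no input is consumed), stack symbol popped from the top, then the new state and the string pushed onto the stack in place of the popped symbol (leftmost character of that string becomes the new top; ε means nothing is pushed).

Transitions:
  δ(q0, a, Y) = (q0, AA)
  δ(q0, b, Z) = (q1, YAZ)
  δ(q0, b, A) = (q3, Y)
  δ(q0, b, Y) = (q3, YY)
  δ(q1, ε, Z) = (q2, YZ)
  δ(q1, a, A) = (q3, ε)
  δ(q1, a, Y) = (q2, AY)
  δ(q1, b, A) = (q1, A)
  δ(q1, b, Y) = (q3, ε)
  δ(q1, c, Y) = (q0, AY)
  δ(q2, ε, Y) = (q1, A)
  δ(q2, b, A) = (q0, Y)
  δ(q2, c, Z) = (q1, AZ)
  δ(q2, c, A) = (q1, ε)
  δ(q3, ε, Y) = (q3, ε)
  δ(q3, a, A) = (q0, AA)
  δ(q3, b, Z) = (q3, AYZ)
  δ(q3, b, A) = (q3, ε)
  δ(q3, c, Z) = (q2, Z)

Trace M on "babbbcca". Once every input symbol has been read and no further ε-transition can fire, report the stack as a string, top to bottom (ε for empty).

(q0, babbbcca, Z)
  read b, top Z: go to q1, push YAZ → (q1, abbbcca, YAZ)
  read a, top Y: go to q2, push AY → (q2, bbbcca, AYAZ)
  read b, top A: go to q0, push Y → (q0, bbcca, YYAZ)
  read b, top Y: go to q3, push YY → (q3, bcca, YYYAZ)
  ε-move, top Y: go to q3, push ε → (q3, bcca, YYAZ)
  ε-move, top Y: go to q3, push ε → (q3, bcca, YAZ)
  ε-move, top Y: go to q3, push ε → (q3, bcca, AZ)
  read b, top A: go to q3, push ε → (q3, cca, Z)
  read c, top Z: go to q2, push Z → (q2, ca, Z)
  read c, top Z: go to q1, push AZ → (q1, a, AZ)
  read a, top A: go to q3, push ε → (q3, ε, Z)
All input consumed in state q3 with stack Z.

Z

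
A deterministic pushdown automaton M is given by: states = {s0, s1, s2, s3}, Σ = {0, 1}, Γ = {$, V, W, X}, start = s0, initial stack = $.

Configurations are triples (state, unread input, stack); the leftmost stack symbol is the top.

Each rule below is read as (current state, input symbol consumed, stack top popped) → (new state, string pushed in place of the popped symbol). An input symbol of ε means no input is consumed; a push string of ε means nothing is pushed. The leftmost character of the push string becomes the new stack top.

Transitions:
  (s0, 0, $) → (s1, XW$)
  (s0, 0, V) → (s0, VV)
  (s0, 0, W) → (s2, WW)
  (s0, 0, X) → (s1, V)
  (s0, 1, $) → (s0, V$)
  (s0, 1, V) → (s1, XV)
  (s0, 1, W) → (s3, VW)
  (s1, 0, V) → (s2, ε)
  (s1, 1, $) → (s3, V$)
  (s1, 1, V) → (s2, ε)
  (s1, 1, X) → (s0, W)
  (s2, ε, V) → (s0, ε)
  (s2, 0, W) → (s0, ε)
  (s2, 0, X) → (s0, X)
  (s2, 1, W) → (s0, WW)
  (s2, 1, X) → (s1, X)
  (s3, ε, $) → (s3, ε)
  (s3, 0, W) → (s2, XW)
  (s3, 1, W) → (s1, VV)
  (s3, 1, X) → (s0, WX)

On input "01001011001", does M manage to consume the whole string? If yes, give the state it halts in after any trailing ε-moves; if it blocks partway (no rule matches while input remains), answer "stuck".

(s0, 01001011001, $)
  read 0, top $: go to s1, push XW$ → (s1, 1001011001, XW$)
  read 1, top X: go to s0, push W → (s0, 001011001, WW$)
  read 0, top W: go to s2, push WW → (s2, 01011001, WWW$)
  read 0, top W: go to s0, push ε → (s0, 1011001, WW$)
  read 1, top W: go to s3, push VW → (s3, 011001, VWW$)
No transition for (s3, 0, top V); M blocks with input 011001 remaining.

stuck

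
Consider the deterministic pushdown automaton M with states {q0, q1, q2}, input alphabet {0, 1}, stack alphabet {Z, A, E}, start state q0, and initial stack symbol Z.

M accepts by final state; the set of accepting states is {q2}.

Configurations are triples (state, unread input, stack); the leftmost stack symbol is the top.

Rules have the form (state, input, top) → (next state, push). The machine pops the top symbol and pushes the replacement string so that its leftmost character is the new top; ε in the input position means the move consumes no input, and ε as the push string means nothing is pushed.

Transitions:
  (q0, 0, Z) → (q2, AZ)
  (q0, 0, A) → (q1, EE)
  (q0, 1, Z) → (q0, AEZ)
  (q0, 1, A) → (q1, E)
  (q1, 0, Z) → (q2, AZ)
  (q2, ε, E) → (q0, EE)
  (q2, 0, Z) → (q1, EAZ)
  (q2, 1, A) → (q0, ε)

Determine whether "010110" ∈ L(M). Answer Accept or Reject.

(q0, 010110, Z)
  read 0, top Z: go to q2, push AZ → (q2, 10110, AZ)
  read 1, top A: go to q0, push ε → (q0, 0110, Z)
  read 0, top Z: go to q2, push AZ → (q2, 110, AZ)
  read 1, top A: go to q0, push ε → (q0, 10, Z)
  read 1, top Z: go to q0, push AEZ → (q0, 0, AEZ)
  read 0, top A: go to q1, push EE → (q1, ε, EEEZ)
All input consumed; state q1 ∉ F and no further ε-move applies.

Reject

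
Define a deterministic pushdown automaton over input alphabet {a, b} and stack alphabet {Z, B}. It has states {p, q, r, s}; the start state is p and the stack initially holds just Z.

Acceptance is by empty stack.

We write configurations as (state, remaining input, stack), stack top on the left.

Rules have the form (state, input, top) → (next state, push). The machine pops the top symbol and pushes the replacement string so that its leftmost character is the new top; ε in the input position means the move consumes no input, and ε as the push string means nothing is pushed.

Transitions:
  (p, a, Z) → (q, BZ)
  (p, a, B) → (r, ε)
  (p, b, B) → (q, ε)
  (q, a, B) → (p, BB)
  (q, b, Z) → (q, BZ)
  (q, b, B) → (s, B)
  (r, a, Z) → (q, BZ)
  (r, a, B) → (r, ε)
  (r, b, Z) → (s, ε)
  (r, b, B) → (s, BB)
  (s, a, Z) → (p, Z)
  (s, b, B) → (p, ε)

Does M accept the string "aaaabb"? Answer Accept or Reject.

Reject

(p, aaaabb, Z) ⊢ (q, aaabb, BZ) ⊢ (p, aabb, BBZ) ⊢ (r, abb, BZ) ⊢ (r, bb, Z) ⊢ (s, b, ε)
No transition applies at (s, b, ε); input not fully consumed.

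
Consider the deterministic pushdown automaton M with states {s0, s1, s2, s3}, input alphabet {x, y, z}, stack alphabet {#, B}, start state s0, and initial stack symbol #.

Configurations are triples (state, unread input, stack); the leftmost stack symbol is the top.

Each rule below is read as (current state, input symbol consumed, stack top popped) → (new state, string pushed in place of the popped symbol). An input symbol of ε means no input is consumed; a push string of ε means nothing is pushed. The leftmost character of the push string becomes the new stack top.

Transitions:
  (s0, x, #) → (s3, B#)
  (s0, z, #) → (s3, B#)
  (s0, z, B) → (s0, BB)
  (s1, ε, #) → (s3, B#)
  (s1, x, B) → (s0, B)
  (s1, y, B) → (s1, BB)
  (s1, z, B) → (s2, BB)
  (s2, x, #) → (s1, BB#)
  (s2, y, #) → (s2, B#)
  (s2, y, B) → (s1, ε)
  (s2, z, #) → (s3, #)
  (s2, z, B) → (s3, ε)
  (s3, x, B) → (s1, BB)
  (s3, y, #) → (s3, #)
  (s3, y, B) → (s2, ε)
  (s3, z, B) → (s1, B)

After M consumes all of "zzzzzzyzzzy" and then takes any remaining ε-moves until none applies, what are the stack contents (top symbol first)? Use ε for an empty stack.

(s0, zzzzzzyzzzy, #)
  read z, top #: go to s3, push B# → (s3, zzzzzyzzzy, B#)
  read z, top B: go to s1, push B → (s1, zzzzyzzzy, B#)
  read z, top B: go to s2, push BB → (s2, zzzyzzzy, BB#)
  read z, top B: go to s3, push ε → (s3, zzyzzzy, B#)
  read z, top B: go to s1, push B → (s1, zyzzzy, B#)
  read z, top B: go to s2, push BB → (s2, yzzzy, BB#)
  read y, top B: go to s1, push ε → (s1, zzzy, B#)
  read z, top B: go to s2, push BB → (s2, zzy, BB#)
  read z, top B: go to s3, push ε → (s3, zy, B#)
  read z, top B: go to s1, push B → (s1, y, B#)
  read y, top B: go to s1, push BB → (s1, ε, BB#)
All input consumed in state s1 with stack BB#.

BB#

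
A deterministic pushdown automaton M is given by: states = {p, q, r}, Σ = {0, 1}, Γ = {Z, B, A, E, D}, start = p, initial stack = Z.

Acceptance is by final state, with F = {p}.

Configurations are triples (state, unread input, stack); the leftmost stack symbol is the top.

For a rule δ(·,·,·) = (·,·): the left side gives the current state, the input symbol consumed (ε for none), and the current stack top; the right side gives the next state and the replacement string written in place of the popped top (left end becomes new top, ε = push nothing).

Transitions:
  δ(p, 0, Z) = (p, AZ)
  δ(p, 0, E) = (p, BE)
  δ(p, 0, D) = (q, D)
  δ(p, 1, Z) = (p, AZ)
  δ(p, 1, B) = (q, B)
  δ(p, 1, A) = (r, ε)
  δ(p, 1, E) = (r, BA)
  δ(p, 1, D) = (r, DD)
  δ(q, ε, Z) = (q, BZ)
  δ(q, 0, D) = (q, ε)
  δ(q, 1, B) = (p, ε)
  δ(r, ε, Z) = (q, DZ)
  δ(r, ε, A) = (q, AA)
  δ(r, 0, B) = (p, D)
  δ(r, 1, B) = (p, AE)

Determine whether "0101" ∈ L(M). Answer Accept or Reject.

(p, 0101, Z)
  read 0, top Z: go to p, push AZ → (p, 101, AZ)
  read 1, top A: go to r, push ε → (r, 01, Z)
  ε-move, top Z: go to q, push DZ → (q, 01, DZ)
  read 0, top D: go to q, push ε → (q, 1, Z)
  ε-move, top Z: go to q, push BZ → (q, 1, BZ)
  read 1, top B: go to p, push ε → (p, ε, Z)
All input consumed; state p ∈ F.

Accept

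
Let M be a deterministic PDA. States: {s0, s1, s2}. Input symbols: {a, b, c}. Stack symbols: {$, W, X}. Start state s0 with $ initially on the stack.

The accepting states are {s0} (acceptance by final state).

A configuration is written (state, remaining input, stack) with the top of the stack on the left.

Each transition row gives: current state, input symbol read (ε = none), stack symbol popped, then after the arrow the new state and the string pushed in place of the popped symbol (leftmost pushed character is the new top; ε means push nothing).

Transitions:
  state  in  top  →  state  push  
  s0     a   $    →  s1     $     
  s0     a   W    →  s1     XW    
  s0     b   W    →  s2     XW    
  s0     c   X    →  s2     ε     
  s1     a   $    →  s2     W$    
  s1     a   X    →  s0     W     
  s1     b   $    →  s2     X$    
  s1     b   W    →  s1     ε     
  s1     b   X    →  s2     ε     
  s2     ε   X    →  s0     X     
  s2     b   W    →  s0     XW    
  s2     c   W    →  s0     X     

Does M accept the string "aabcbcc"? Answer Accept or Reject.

Accept

(s0, aabcbcc, $)
  read a, top $: go to s1, push $ → (s1, abcbcc, $)
  read a, top $: go to s2, push W$ → (s2, bcbcc, W$)
  read b, top W: go to s0, push XW → (s0, cbcc, XW$)
  read c, top X: go to s2, push ε → (s2, bcc, W$)
  read b, top W: go to s0, push XW → (s0, cc, XW$)
  read c, top X: go to s2, push ε → (s2, c, W$)
  read c, top W: go to s0, push X → (s0, ε, X$)
All input consumed; state s0 ∈ F.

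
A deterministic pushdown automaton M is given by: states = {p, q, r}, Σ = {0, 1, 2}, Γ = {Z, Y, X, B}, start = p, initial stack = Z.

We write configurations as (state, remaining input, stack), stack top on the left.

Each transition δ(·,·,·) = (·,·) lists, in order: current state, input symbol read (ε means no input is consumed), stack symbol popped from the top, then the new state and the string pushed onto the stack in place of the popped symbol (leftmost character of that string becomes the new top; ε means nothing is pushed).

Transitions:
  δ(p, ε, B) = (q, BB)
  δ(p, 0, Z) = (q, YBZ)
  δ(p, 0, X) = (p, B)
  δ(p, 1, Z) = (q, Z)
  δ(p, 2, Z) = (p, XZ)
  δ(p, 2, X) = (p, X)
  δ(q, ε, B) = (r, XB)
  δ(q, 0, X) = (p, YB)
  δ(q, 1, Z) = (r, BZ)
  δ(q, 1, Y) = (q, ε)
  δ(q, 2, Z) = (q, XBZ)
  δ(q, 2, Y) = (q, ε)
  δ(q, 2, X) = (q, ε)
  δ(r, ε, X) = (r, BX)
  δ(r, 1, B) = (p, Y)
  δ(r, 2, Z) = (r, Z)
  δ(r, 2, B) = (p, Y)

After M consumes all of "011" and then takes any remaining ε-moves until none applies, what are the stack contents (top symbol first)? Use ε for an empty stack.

YXBZ

(p, 011, Z)
  read 0, top Z: go to q, push YBZ → (q, 11, YBZ)
  read 1, top Y: go to q, push ε → (q, 1, BZ)
  ε-move, top B: go to r, push XB → (r, 1, XBZ)
  ε-move, top X: go to r, push BX → (r, 1, BXBZ)
  read 1, top B: go to p, push Y → (p, ε, YXBZ)
All input consumed in state p with stack YXBZ.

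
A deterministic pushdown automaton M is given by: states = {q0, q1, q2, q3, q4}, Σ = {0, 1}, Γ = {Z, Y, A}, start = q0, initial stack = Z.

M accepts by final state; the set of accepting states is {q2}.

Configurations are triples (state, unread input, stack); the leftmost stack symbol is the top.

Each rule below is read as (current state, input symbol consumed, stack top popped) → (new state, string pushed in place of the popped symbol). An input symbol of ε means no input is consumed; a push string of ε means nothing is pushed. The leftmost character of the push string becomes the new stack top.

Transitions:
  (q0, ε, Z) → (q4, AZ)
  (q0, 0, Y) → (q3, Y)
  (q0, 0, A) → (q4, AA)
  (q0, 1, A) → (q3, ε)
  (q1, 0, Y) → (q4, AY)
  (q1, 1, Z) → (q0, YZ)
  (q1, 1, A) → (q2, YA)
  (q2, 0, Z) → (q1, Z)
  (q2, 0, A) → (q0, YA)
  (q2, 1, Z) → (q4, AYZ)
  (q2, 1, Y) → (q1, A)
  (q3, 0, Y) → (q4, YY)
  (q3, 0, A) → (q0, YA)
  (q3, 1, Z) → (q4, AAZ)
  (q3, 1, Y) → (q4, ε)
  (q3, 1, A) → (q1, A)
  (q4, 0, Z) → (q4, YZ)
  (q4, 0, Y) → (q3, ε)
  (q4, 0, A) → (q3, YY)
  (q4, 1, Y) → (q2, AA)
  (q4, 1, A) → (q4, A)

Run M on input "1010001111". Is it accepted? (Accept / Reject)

Reject

(q0, 1010001111, Z)
  ε-move, top Z: go to q4, push AZ → (q4, 1010001111, AZ)
  read 1, top A: go to q4, push A → (q4, 010001111, AZ)
  read 0, top A: go to q3, push YY → (q3, 10001111, YYZ)
  read 1, top Y: go to q4, push ε → (q4, 0001111, YZ)
  read 0, top Y: go to q3, push ε → (q3, 001111, Z)
No transition applies at (q3, 001111, Z); input not fully consumed.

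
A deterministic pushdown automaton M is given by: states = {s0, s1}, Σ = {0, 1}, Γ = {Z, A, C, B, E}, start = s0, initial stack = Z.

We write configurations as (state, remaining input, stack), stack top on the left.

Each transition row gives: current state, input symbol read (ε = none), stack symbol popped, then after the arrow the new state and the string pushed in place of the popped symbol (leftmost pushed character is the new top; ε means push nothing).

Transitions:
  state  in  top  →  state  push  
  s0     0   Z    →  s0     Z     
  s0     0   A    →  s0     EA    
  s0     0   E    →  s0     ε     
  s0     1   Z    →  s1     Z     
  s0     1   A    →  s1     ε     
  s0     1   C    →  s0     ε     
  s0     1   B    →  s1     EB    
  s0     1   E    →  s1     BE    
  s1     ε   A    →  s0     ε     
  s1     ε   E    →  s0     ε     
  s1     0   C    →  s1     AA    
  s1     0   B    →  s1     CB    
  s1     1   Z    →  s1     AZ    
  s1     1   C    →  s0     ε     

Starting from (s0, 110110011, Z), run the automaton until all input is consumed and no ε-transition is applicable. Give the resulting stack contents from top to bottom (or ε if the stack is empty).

(s0, 110110011, Z)
  read 1, top Z: go to s1, push Z → (s1, 10110011, Z)
  read 1, top Z: go to s1, push AZ → (s1, 0110011, AZ)
  ε-move, top A: go to s0, push ε → (s0, 0110011, Z)
  read 0, top Z: go to s0, push Z → (s0, 110011, Z)
  read 1, top Z: go to s1, push Z → (s1, 10011, Z)
  read 1, top Z: go to s1, push AZ → (s1, 0011, AZ)
  ε-move, top A: go to s0, push ε → (s0, 0011, Z)
  read 0, top Z: go to s0, push Z → (s0, 011, Z)
  read 0, top Z: go to s0, push Z → (s0, 11, Z)
  read 1, top Z: go to s1, push Z → (s1, 1, Z)
  read 1, top Z: go to s1, push AZ → (s1, ε, AZ)
  ε-move, top A: go to s0, push ε → (s0, ε, Z)
All input consumed in state s0 with stack Z.

Z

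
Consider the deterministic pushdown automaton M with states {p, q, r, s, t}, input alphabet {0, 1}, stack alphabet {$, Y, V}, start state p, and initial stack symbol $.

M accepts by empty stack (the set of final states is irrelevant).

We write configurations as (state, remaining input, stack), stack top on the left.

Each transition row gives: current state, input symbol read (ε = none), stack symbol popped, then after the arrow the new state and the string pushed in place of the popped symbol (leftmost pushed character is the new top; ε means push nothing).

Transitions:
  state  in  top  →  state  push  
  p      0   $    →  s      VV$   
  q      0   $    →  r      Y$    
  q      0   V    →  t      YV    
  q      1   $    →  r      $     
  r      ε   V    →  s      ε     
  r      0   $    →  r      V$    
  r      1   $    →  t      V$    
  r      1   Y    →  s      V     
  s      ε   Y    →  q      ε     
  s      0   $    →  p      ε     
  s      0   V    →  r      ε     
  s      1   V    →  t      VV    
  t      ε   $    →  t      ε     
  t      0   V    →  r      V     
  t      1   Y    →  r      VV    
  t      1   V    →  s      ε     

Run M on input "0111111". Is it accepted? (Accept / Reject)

(p, 0111111, $) ⊢ (s, 111111, VV$) ⊢ (t, 11111, VVV$) ⊢ (s, 1111, VV$) ⊢ (t, 111, VVV$) ⊢ (s, 11, VV$) ⊢ (t, 1, VVV$) ⊢ (s, ε, VV$)
All input consumed; stack is VV$, not empty, and no further ε-move applies.

Reject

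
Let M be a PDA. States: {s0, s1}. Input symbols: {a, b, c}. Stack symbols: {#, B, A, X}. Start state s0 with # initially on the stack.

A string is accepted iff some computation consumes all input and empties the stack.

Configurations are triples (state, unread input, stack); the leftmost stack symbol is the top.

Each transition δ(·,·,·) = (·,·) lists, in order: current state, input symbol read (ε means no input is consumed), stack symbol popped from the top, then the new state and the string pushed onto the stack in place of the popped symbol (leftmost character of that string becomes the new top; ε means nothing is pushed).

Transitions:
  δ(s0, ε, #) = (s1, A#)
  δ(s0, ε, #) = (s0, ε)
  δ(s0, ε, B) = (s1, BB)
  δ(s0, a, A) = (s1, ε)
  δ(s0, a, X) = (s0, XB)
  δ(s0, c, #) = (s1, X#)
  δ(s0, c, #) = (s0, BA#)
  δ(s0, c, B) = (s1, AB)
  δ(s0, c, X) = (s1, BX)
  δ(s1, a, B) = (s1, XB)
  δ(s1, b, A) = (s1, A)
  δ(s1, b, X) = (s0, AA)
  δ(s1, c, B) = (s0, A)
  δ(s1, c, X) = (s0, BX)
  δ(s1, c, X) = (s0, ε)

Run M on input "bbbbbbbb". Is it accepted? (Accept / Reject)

Reject

No computation consumes all input and empties the stack.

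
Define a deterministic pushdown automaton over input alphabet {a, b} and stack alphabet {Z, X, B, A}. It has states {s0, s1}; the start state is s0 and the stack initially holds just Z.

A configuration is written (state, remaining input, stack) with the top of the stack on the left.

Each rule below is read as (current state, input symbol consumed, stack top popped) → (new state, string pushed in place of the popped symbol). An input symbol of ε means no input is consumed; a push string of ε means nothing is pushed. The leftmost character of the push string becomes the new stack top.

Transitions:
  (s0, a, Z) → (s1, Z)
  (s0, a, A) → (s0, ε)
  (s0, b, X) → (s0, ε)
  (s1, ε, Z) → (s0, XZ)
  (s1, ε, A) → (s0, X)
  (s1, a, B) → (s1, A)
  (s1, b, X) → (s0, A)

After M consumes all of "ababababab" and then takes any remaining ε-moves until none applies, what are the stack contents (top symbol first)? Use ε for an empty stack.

Z

(s0, ababababab, Z) ⊢ (s1, babababab, Z) ⊢ (s0, babababab, XZ) ⊢ (s0, abababab, Z) ⊢ (s1, bababab, Z) ⊢ (s0, bababab, XZ) ⊢ (s0, ababab, Z) ⊢ (s1, babab, Z) ⊢ (s0, babab, XZ) ⊢ (s0, abab, Z) ⊢ (s1, bab, Z) ⊢ (s0, bab, XZ) ⊢ (s0, ab, Z) ⊢ (s1, b, Z) ⊢ (s0, b, XZ) ⊢ (s0, ε, Z)
All input consumed in state s0 with stack Z.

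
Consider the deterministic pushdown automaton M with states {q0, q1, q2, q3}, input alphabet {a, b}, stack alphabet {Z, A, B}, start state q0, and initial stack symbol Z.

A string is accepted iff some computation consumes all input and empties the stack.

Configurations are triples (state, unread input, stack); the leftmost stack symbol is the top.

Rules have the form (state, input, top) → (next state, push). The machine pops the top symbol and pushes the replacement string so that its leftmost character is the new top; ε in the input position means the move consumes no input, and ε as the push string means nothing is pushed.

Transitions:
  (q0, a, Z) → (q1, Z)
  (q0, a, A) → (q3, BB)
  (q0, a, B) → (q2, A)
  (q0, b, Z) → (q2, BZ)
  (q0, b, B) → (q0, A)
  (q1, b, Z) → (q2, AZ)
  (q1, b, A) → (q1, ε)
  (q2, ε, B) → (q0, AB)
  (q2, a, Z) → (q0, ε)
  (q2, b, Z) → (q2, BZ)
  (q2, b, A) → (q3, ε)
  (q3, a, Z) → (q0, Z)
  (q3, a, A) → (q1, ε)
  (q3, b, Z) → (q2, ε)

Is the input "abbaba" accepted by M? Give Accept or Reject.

(q0, abbaba, Z)
  read a, top Z: go to q1, push Z → (q1, bbaba, Z)
  read b, top Z: go to q2, push AZ → (q2, baba, AZ)
  read b, top A: go to q3, push ε → (q3, aba, Z)
  read a, top Z: go to q0, push Z → (q0, ba, Z)
  read b, top Z: go to q2, push BZ → (q2, a, BZ)
  ε-move, top B: go to q0, push AB → (q0, a, ABZ)
  read a, top A: go to q3, push BB → (q3, ε, BBBZ)
All input consumed; stack is BBBZ, not empty, and no further ε-move applies.

Reject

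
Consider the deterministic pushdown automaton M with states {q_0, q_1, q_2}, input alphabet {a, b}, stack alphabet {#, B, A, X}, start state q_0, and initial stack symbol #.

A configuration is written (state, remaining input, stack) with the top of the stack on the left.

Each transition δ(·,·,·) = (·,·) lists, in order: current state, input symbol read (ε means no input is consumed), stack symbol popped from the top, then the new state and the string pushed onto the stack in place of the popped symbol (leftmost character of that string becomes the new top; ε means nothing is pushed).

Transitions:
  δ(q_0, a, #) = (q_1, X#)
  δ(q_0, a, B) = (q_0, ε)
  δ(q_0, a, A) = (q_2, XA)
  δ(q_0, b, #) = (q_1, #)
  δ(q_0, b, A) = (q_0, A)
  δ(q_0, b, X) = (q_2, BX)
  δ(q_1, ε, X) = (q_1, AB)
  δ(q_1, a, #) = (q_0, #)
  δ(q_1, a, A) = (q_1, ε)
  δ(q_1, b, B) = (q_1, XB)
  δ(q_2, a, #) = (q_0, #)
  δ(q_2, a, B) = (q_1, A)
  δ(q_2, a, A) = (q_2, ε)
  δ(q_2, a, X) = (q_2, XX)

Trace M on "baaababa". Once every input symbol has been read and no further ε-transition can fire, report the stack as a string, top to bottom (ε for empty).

(q_0, baaababa, #)
  read b, top #: go to q_1, push # → (q_1, aaababa, #)
  read a, top #: go to q_0, push # → (q_0, aababa, #)
  read a, top #: go to q_1, push X# → (q_1, ababa, X#)
  ε-move, top X: go to q_1, push AB → (q_1, ababa, AB#)
  read a, top A: go to q_1, push ε → (q_1, baba, B#)
  read b, top B: go to q_1, push XB → (q_1, aba, XB#)
  ε-move, top X: go to q_1, push AB → (q_1, aba, ABB#)
  read a, top A: go to q_1, push ε → (q_1, ba, BB#)
  read b, top B: go to q_1, push XB → (q_1, a, XBB#)
  ε-move, top X: go to q_1, push AB → (q_1, a, ABBB#)
  read a, top A: go to q_1, push ε → (q_1, ε, BBB#)
All input consumed in state q_1 with stack BBB#.

BBB#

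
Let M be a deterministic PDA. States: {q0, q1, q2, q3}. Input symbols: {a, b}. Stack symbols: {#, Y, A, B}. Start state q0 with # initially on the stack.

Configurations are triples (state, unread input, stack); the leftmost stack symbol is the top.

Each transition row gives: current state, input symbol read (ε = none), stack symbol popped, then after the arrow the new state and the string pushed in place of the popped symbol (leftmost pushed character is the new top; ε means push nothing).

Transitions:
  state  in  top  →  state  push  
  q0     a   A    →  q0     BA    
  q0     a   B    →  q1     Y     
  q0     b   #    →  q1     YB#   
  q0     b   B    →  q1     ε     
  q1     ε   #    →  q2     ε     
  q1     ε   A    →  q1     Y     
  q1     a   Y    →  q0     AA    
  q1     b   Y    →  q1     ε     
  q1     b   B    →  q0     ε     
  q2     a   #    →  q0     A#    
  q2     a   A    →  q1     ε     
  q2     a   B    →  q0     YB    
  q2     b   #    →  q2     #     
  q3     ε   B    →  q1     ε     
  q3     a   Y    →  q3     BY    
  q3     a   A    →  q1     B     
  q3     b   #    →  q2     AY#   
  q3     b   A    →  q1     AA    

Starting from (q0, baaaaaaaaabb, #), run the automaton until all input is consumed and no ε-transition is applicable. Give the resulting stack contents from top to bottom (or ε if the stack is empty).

YAAAAB#

(q0, baaaaaaaaabb, #)
  read b, top #: go to q1, push YB# → (q1, aaaaaaaaabb, YB#)
  read a, top Y: go to q0, push AA → (q0, aaaaaaaabb, AAB#)
  read a, top A: go to q0, push BA → (q0, aaaaaaabb, BAAB#)
  read a, top B: go to q1, push Y → (q1, aaaaaabb, YAAB#)
  read a, top Y: go to q0, push AA → (q0, aaaaabb, AAAAB#)
  read a, top A: go to q0, push BA → (q0, aaaabb, BAAAAB#)
  read a, top B: go to q1, push Y → (q1, aaabb, YAAAAB#)
  read a, top Y: go to q0, push AA → (q0, aabb, AAAAAAB#)
  read a, top A: go to q0, push BA → (q0, abb, BAAAAAAB#)
  read a, top B: go to q1, push Y → (q1, bb, YAAAAAAB#)
  read b, top Y: go to q1, push ε → (q1, b, AAAAAAB#)
  ε-move, top A: go to q1, push Y → (q1, b, YAAAAAB#)
  read b, top Y: go to q1, push ε → (q1, ε, AAAAAB#)
  ε-move, top A: go to q1, push Y → (q1, ε, YAAAAB#)
All input consumed in state q1 with stack YAAAAB#.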